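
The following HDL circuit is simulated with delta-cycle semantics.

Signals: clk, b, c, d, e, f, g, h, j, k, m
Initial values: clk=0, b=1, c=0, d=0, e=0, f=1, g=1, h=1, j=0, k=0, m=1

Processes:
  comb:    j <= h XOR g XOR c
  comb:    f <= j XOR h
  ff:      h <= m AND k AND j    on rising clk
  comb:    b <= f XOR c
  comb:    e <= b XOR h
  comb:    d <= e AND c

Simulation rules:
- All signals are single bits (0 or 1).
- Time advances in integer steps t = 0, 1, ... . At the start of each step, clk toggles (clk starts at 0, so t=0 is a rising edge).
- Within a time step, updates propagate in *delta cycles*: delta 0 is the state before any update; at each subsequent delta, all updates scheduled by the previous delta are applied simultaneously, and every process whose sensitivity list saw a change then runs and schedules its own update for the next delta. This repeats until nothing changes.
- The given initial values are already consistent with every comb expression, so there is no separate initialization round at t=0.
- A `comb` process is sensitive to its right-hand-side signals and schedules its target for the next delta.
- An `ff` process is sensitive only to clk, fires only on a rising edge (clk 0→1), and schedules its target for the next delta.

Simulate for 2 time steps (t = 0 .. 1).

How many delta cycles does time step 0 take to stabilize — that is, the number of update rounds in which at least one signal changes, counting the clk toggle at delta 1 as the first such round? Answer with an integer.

6

[bits: k,j,m,clk,f,b,c,h,g,d,e]
t=0: Δ0=00101101100 Δ1=00111101100 Δ2=00111100100 Δ3=01110100101 Δ4=01111000101 Δ5=01111100100 Δ6=01111100101 | 6Δ
t=1: Δ0=01111100101 Δ1=01101100101 | 1Δ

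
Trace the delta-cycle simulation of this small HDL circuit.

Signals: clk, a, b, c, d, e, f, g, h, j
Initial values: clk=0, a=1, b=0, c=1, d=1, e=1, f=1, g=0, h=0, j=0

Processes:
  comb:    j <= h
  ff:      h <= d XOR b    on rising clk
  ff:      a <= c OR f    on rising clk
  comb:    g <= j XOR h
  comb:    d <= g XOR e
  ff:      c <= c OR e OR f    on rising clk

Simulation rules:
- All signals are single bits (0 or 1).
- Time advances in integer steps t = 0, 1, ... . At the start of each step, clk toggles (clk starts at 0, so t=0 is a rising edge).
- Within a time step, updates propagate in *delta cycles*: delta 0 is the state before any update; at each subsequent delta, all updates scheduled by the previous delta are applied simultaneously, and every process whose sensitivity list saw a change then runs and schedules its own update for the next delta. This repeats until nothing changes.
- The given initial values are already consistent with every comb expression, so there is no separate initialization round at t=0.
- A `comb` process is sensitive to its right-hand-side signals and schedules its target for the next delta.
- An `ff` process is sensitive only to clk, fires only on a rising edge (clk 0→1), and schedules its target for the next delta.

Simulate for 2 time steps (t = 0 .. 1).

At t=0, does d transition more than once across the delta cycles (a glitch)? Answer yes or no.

t0.Δ0 h=0 g=0 c=1 d=1 a=1 e=1 b=0 j=0 clk=0 f=1
t0.Δ1 h=0 g=0 c=1 d=1 a=1 e=1 b=0 j=0 clk=1 f=1
t0.Δ2 h=1 g=0 c=1 d=1 a=1 e=1 b=0 j=0 clk=1 f=1
t0.Δ3 h=1 g=1 c=1 d=1 a=1 e=1 b=0 j=1 clk=1 f=1
t0.Δ4 h=1 g=0 c=1 d=0 a=1 e=1 b=0 j=1 clk=1 f=1
t0.Δ5 h=1 g=0 c=1 d=1 a=1 e=1 b=0 j=1 clk=1 f=1
t1.Δ0 h=1 g=0 c=1 d=1 a=1 e=1 b=0 j=1 clk=1 f=1
t1.Δ1 h=1 g=0 c=1 d=1 a=1 e=1 b=0 j=1 clk=0 f=1

yes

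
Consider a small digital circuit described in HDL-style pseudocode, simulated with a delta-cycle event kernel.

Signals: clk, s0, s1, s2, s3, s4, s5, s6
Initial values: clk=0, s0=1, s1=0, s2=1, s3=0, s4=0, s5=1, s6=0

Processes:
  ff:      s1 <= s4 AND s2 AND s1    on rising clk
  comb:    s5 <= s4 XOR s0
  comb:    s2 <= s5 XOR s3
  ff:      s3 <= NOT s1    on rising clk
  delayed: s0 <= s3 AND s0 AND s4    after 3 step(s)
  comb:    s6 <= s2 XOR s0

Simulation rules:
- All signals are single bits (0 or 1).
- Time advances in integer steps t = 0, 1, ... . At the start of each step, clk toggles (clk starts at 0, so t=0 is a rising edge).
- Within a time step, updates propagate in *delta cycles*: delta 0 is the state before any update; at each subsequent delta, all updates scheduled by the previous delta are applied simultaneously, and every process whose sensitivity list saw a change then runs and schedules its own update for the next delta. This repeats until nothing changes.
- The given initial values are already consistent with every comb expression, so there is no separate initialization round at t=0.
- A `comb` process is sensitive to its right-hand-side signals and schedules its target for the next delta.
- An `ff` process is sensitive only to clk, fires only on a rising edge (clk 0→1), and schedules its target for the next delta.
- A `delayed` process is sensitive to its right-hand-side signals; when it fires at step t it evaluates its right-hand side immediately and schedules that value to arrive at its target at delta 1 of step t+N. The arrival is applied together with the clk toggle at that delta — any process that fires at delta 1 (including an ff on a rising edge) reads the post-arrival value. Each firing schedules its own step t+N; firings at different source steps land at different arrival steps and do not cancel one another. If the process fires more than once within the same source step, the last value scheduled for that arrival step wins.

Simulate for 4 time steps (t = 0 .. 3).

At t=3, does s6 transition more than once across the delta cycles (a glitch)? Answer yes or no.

yes

t=0 Δ0: s3=0 s6=0 s4=0 s2=1 clk=0 s1=0 s5=1 s0=1
  Δ1: clk:0→1
  Δ2: s3:0→1
  Δ3: s2:1→0
  Δ4: s6:0→1
  (4Δ to stable)
t=1 Δ0: s3=1 s6=1 s4=0 s2=0 clk=1 s1=0 s5=1 s0=1
  Δ1: clk:1→0
  (1Δ to stable)
t=2 Δ0: s3=1 s6=1 s4=0 s2=0 clk=0 s1=0 s5=1 s0=1
  Δ1: clk:0→1
  (1Δ to stable)
t=3 Δ0: s3=1 s6=1 s4=0 s2=0 clk=1 s1=0 s5=1 s0=1
  Δ1: clk:1→0, s0:1→0
  Δ2: s6:1→0, s5:1→0
  Δ3: s2:0→1
  Δ4: s6:0→1
  (4Δ to stable)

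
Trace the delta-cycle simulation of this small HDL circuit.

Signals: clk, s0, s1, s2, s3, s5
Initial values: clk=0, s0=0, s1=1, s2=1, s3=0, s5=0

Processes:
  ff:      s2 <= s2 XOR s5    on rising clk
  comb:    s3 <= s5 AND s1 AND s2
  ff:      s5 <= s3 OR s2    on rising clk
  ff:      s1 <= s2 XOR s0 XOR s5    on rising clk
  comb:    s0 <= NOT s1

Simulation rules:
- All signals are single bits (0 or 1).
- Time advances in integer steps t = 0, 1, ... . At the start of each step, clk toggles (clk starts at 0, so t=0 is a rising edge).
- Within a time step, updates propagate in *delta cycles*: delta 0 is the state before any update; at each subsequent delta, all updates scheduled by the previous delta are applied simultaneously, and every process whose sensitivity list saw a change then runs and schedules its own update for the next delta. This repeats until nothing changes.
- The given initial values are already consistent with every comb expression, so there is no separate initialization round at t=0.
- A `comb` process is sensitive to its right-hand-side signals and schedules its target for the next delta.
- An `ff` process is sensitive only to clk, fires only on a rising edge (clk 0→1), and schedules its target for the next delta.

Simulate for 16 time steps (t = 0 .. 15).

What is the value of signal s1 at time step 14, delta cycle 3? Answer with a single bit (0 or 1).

t=0 Δ0: s0=0 s3=0 clk=0 s5=0 s1=1 s2=1
  Δ1: clk:0→1
  Δ2: s5:0→1
  Δ3: s3:0→1
  (3Δ to stable)
t=1 Δ0: s0=0 s3=1 clk=1 s5=1 s1=1 s2=1
  Δ1: clk:1→0
  (1Δ to stable)
t=2 Δ0: s0=0 s3=1 clk=0 s5=1 s1=1 s2=1
  Δ1: clk:0→1
  Δ2: s1:1→0, s2:1→0
  Δ3: s0:0→1, s3:1→0
  (3Δ to stable)
t=3 Δ0: s0=1 s3=0 clk=1 s5=1 s1=0 s2=0
  Δ1: clk:1→0
  (1Δ to stable)
t=4 Δ0: s0=1 s3=0 clk=0 s5=1 s1=0 s2=0
  Δ1: clk:0→1
  Δ2: s5:1→0, s2:0→1
  (2Δ to stable)
t=5 Δ0: s0=1 s3=0 clk=1 s5=0 s1=0 s2=1
  Δ1: clk:1→0
  (1Δ to stable)
t=6 Δ0: s0=1 s3=0 clk=0 s5=0 s1=0 s2=1
  Δ1: clk:0→1
  Δ2: s5:0→1
  (2Δ to stable)
t=7 Δ0: s0=1 s3=0 clk=1 s5=1 s1=0 s2=1
  Δ1: clk:1→0
  (1Δ to stable)
t=8 Δ0: s0=1 s3=0 clk=0 s5=1 s1=0 s2=1
  Δ1: clk:0→1
  Δ2: s1:0→1, s2:1→0
  Δ3: s0:1→0
  (3Δ to stable)
t=9 Δ0: s0=0 s3=0 clk=1 s5=1 s1=1 s2=0
  Δ1: clk:1→0
  (1Δ to stable)
t=10 Δ0: s0=0 s3=0 clk=0 s5=1 s1=1 s2=0
  Δ1: clk:0→1
  Δ2: s5:1→0, s2:0→1
  (2Δ to stable)
t=11 Δ0: s0=0 s3=0 clk=1 s5=0 s1=1 s2=1
  Δ1: clk:1→0
  (1Δ to stable)
t=12 Δ0: s0=0 s3=0 clk=0 s5=0 s1=1 s2=1
  Δ1: clk:0→1
  Δ2: s5:0→1
  Δ3: s3:0→1
  (3Δ to stable)
t=13 Δ0: s0=0 s3=1 clk=1 s5=1 s1=1 s2=1
  Δ1: clk:1→0
  (1Δ to stable)
t=14 Δ0: s0=0 s3=1 clk=0 s5=1 s1=1 s2=1
  Δ1: clk:0→1
  Δ2: s1:1→0, s2:1→0
  Δ3: s0:0→1, s3:1→0
  (3Δ to stable)
t=15 Δ0: s0=1 s3=0 clk=1 s5=1 s1=0 s2=0
  Δ1: clk:1→0
  (1Δ to stable)

0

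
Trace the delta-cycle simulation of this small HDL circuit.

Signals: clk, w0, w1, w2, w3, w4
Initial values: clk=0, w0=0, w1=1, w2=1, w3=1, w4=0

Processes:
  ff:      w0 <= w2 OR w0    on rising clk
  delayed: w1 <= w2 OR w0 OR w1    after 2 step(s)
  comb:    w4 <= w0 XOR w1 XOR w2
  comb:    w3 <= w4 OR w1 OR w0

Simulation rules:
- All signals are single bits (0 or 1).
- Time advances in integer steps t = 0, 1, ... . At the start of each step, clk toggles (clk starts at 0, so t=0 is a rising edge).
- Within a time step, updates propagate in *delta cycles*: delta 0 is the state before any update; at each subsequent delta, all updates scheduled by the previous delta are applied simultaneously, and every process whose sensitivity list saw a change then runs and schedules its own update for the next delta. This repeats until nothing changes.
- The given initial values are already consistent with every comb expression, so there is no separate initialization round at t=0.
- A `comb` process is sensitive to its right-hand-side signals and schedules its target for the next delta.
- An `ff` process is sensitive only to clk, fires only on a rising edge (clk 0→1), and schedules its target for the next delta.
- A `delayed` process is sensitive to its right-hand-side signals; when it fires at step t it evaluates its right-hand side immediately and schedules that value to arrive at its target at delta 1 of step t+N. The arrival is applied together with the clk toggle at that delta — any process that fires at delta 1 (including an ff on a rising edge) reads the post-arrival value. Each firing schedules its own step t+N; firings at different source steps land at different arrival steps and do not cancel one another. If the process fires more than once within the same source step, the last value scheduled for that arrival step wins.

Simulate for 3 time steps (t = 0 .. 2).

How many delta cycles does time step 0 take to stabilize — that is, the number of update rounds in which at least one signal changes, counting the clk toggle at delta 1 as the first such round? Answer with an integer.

t=0 Δ0: w0=0 clk=0 w3=1 w2=1 w1=1 w4=0
  Δ1: clk:0→1
  Δ2: w0:0→1
  Δ3: w4:0→1
  (3Δ to stable)
t=1 Δ0: w0=1 clk=1 w3=1 w2=1 w1=1 w4=1
  Δ1: clk:1→0
  (1Δ to stable)
t=2 Δ0: w0=1 clk=0 w3=1 w2=1 w1=1 w4=1
  Δ1: clk:0→1
  (1Δ to stable)

3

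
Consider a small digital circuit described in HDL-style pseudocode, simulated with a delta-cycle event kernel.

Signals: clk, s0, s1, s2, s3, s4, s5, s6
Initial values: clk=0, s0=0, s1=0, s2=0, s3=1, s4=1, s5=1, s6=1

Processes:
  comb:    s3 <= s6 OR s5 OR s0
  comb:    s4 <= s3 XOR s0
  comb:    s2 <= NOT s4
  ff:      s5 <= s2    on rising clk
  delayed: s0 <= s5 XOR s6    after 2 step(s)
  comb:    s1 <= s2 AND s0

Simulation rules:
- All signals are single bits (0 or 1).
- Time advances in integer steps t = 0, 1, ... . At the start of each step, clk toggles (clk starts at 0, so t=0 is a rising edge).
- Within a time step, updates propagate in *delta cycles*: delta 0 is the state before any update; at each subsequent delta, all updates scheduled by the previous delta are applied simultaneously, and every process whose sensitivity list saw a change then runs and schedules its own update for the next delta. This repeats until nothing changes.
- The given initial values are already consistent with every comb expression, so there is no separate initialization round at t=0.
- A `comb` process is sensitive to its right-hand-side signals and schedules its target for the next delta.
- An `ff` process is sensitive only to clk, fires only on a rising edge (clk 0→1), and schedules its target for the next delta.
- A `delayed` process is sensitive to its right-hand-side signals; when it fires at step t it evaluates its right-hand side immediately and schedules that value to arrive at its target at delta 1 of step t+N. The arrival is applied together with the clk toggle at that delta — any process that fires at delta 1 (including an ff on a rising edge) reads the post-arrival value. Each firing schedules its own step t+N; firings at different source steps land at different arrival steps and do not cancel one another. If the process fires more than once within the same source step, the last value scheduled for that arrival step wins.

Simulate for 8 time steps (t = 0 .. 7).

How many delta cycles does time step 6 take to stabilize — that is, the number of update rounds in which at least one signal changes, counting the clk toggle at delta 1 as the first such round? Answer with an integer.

[bits: s3,s2,s5,s0,clk,s1,s6,s4]
t=0: Δ0=10100011 Δ1=10101011 Δ2=10001011 | 2Δ
t=1: Δ0=10001011 Δ1=10000011 | 1Δ
t=2: Δ0=10000011 Δ1=10011011 Δ2=10011010 Δ3=11011010 Δ4=11011110 | 4Δ
t=3: Δ0=11011110 Δ1=11010110 | 1Δ
t=4: Δ0=11010110 Δ1=11011110 Δ2=11111110 | 2Δ
t=5: Δ0=11111110 Δ1=11110110 | 1Δ
t=6: Δ0=11110110 Δ1=11101110 Δ2=11101011 Δ3=10101011 | 3Δ
t=7: Δ0=10101011 Δ1=10100011 | 1Δ

3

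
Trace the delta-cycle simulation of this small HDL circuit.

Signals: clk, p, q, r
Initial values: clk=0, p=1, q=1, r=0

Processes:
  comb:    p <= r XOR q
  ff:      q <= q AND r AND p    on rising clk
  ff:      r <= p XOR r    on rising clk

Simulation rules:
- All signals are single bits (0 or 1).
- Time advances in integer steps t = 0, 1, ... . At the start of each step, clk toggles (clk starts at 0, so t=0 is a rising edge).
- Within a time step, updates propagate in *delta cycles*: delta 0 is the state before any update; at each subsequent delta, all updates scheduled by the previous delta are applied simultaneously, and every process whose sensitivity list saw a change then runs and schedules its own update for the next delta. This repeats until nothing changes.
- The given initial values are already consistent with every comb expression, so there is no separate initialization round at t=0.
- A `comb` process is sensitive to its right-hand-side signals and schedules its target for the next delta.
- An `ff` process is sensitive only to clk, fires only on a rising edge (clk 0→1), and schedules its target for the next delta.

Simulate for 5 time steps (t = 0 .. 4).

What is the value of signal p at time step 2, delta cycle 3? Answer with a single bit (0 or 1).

0

[bits: clk,q,r,p]
t=0: Δ0=0101 Δ1=1101 Δ2=1011 | 2Δ
t=1: Δ0=1011 Δ1=0011 | 1Δ
t=2: Δ0=0011 Δ1=1011 Δ2=1001 Δ3=1000 | 3Δ
t=3: Δ0=1000 Δ1=0000 | 1Δ
t=4: Δ0=0000 Δ1=1000 | 1Δ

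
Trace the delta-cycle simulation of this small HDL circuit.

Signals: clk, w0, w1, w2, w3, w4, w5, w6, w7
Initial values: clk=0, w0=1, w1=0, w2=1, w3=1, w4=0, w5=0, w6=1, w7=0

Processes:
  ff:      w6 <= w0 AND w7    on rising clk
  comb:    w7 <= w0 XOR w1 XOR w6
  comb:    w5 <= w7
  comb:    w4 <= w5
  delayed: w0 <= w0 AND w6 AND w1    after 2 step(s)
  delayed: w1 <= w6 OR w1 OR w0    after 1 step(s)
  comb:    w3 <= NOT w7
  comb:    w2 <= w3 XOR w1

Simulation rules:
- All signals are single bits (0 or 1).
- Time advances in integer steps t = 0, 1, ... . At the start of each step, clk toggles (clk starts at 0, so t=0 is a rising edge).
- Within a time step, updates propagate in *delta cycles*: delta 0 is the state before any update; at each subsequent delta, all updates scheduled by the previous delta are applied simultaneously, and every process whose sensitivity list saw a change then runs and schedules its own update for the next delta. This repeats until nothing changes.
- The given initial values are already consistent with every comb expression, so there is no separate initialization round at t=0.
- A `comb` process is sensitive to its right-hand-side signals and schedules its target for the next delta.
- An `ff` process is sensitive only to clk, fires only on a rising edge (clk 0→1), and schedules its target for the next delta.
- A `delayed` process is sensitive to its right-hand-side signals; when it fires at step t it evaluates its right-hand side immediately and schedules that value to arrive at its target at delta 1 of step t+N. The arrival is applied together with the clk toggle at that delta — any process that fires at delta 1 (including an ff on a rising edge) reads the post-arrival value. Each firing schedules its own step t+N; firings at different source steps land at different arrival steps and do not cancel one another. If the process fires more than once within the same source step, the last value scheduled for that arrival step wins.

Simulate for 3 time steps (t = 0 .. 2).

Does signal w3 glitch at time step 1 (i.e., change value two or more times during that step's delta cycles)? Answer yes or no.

t0.Δ0 clk=0 w5=0 w2=1 w3=1 w7=0 w0=1 w6=1 w4=0 w1=0
t0.Δ1 clk=1 w5=0 w2=1 w3=1 w7=0 w0=1 w6=1 w4=0 w1=0
t0.Δ2 clk=1 w5=0 w2=1 w3=1 w7=0 w0=1 w6=0 w4=0 w1=0
t0.Δ3 clk=1 w5=0 w2=1 w3=1 w7=1 w0=1 w6=0 w4=0 w1=0
t0.Δ4 clk=1 w5=1 w2=1 w3=0 w7=1 w0=1 w6=0 w4=0 w1=0
t0.Δ5 clk=1 w5=1 w2=0 w3=0 w7=1 w0=1 w6=0 w4=1 w1=0
t1.Δ0 clk=1 w5=1 w2=0 w3=0 w7=1 w0=1 w6=0 w4=1 w1=0
t1.Δ1 clk=0 w5=1 w2=0 w3=0 w7=1 w0=1 w6=0 w4=1 w1=1
t1.Δ2 clk=0 w5=1 w2=1 w3=0 w7=0 w0=1 w6=0 w4=1 w1=1
t1.Δ3 clk=0 w5=0 w2=1 w3=1 w7=0 w0=1 w6=0 w4=1 w1=1
t1.Δ4 clk=0 w5=0 w2=0 w3=1 w7=0 w0=1 w6=0 w4=0 w1=1
t2.Δ0 clk=0 w5=0 w2=0 w3=1 w7=0 w0=1 w6=0 w4=0 w1=1
t2.Δ1 clk=1 w5=0 w2=0 w3=1 w7=0 w0=0 w6=0 w4=0 w1=1
t2.Δ2 clk=1 w5=0 w2=0 w3=1 w7=1 w0=0 w6=0 w4=0 w1=1
t2.Δ3 clk=1 w5=1 w2=0 w3=0 w7=1 w0=0 w6=0 w4=0 w1=1
t2.Δ4 clk=1 w5=1 w2=1 w3=0 w7=1 w0=0 w6=0 w4=1 w1=1

no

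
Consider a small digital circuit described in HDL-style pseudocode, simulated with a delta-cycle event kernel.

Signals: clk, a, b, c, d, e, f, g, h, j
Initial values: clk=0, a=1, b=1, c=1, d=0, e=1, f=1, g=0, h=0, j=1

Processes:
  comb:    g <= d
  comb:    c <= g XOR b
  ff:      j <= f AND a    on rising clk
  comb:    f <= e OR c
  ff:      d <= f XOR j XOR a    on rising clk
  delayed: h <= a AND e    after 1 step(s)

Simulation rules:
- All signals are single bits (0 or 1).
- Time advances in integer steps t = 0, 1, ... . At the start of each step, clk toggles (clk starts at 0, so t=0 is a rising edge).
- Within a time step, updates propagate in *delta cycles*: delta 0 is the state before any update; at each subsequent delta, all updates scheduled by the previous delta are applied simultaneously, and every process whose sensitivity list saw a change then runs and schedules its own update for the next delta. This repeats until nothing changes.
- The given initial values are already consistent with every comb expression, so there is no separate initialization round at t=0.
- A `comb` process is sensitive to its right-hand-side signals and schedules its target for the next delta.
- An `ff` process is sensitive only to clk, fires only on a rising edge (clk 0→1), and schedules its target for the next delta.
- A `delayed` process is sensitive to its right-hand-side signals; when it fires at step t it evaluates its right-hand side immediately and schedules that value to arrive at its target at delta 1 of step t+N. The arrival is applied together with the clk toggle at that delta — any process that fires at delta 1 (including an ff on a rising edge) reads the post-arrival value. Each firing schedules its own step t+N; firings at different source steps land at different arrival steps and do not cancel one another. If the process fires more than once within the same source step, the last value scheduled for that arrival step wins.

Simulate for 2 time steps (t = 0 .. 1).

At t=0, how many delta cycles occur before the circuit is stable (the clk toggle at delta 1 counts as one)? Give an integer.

4

[bits: a,g,c,e,j,f,b,d,h,clk]
t=0: Δ0=1011111000 Δ1=1011111001 Δ2=1011111101 Δ3=1111111101 Δ4=1101111101 | 4Δ
t=1: Δ0=1101111101 Δ1=1101111100 | 1Δ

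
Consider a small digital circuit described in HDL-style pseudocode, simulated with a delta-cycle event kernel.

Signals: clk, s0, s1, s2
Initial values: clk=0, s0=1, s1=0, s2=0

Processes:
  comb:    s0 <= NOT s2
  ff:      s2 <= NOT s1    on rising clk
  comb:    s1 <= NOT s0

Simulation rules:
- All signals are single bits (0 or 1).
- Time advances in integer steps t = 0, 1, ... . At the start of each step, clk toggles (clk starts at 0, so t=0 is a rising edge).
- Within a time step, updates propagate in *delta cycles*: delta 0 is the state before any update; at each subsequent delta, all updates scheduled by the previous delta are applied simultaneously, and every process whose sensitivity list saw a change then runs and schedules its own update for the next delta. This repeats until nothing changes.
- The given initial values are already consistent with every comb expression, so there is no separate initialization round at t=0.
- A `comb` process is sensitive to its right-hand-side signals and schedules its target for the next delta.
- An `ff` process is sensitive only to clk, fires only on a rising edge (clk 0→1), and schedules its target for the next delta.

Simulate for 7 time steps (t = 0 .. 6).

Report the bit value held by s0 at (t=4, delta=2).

[bits: s1,s0,s2,clk]
t=0: Δ0=0100 Δ1=0101 Δ2=0111 Δ3=0011 Δ4=1011 | 4Δ
t=1: Δ0=1011 Δ1=1010 | 1Δ
t=2: Δ0=1010 Δ1=1011 Δ2=1001 Δ3=1101 Δ4=0101 | 4Δ
t=3: Δ0=0101 Δ1=0100 | 1Δ
t=4: Δ0=0100 Δ1=0101 Δ2=0111 Δ3=0011 Δ4=1011 | 4Δ
t=5: Δ0=1011 Δ1=1010 | 1Δ
t=6: Δ0=1010 Δ1=1011 Δ2=1001 Δ3=1101 Δ4=0101 | 4Δ

1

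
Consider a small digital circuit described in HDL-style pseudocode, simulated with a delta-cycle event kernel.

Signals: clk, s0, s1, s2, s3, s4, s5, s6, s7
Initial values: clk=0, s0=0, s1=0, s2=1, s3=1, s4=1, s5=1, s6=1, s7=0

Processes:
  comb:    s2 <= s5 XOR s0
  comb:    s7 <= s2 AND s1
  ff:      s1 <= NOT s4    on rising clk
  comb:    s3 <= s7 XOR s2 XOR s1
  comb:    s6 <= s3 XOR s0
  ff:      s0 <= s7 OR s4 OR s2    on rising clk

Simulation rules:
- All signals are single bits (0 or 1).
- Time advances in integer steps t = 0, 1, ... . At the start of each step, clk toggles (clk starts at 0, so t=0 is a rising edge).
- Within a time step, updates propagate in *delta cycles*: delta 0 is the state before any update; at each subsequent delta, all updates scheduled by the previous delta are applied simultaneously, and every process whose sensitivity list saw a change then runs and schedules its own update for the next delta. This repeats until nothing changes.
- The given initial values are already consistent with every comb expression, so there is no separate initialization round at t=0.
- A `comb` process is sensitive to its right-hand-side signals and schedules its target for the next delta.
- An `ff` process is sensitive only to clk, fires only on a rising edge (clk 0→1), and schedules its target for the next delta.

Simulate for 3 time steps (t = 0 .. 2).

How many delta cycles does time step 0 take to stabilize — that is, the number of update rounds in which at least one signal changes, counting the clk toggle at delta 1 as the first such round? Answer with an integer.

t=0 Δ0: s3=1 clk=0 s4=1 s6=1 s0=0 s7=0 s2=1 s1=0 s5=1
  Δ1: clk:0→1
  Δ2: s0:0→1
  Δ3: s6:1→0, s2:1→0
  Δ4: s3:1→0
  Δ5: s6:0→1
  (5Δ to stable)
t=1 Δ0: s3=0 clk=1 s4=1 s6=1 s0=1 s7=0 s2=0 s1=0 s5=1
  Δ1: clk:1→0
  (1Δ to stable)
t=2 Δ0: s3=0 clk=0 s4=1 s6=1 s0=1 s7=0 s2=0 s1=0 s5=1
  Δ1: clk:0→1
  (1Δ to stable)

5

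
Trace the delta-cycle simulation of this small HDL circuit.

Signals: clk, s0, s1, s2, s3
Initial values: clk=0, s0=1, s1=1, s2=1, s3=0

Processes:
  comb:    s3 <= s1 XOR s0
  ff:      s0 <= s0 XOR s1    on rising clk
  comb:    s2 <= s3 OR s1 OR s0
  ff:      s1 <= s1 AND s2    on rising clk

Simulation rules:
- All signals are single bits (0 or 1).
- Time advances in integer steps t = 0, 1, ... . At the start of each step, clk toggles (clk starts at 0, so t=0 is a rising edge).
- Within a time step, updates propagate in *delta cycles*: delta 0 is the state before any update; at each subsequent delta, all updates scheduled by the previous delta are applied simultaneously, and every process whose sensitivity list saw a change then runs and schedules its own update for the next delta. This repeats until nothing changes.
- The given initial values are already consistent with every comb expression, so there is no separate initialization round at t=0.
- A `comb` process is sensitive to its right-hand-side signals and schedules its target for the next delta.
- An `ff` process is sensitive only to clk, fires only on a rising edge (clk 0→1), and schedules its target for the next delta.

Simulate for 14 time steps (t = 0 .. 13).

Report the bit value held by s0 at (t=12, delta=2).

0

t0.Δ0 s3=0 s0=1 s1=1 clk=0 s2=1
t0.Δ1 s3=0 s0=1 s1=1 clk=1 s2=1
t0.Δ2 s3=0 s0=0 s1=1 clk=1 s2=1
t0.Δ3 s3=1 s0=0 s1=1 clk=1 s2=1
t1.Δ0 s3=1 s0=0 s1=1 clk=1 s2=1
t1.Δ1 s3=1 s0=0 s1=1 clk=0 s2=1
t2.Δ0 s3=1 s0=0 s1=1 clk=0 s2=1
t2.Δ1 s3=1 s0=0 s1=1 clk=1 s2=1
t2.Δ2 s3=1 s0=1 s1=1 clk=1 s2=1
t2.Δ3 s3=0 s0=1 s1=1 clk=1 s2=1
t3.Δ0 s3=0 s0=1 s1=1 clk=1 s2=1
t3.Δ1 s3=0 s0=1 s1=1 clk=0 s2=1
t4.Δ0 s3=0 s0=1 s1=1 clk=0 s2=1
t4.Δ1 s3=0 s0=1 s1=1 clk=1 s2=1
t4.Δ2 s3=0 s0=0 s1=1 clk=1 s2=1
t4.Δ3 s3=1 s0=0 s1=1 clk=1 s2=1
t5.Δ0 s3=1 s0=0 s1=1 clk=1 s2=1
t5.Δ1 s3=1 s0=0 s1=1 clk=0 s2=1
t6.Δ0 s3=1 s0=0 s1=1 clk=0 s2=1
t6.Δ1 s3=1 s0=0 s1=1 clk=1 s2=1
t6.Δ2 s3=1 s0=1 s1=1 clk=1 s2=1
t6.Δ3 s3=0 s0=1 s1=1 clk=1 s2=1
t7.Δ0 s3=0 s0=1 s1=1 clk=1 s2=1
t7.Δ1 s3=0 s0=1 s1=1 clk=0 s2=1
t8.Δ0 s3=0 s0=1 s1=1 clk=0 s2=1
t8.Δ1 s3=0 s0=1 s1=1 clk=1 s2=1
t8.Δ2 s3=0 s0=0 s1=1 clk=1 s2=1
t8.Δ3 s3=1 s0=0 s1=1 clk=1 s2=1
t9.Δ0 s3=1 s0=0 s1=1 clk=1 s2=1
t9.Δ1 s3=1 s0=0 s1=1 clk=0 s2=1
t10.Δ0 s3=1 s0=0 s1=1 clk=0 s2=1
t10.Δ1 s3=1 s0=0 s1=1 clk=1 s2=1
t10.Δ2 s3=1 s0=1 s1=1 clk=1 s2=1
t10.Δ3 s3=0 s0=1 s1=1 clk=1 s2=1
t11.Δ0 s3=0 s0=1 s1=1 clk=1 s2=1
t11.Δ1 s3=0 s0=1 s1=1 clk=0 s2=1
t12.Δ0 s3=0 s0=1 s1=1 clk=0 s2=1
t12.Δ1 s3=0 s0=1 s1=1 clk=1 s2=1
t12.Δ2 s3=0 s0=0 s1=1 clk=1 s2=1
t12.Δ3 s3=1 s0=0 s1=1 clk=1 s2=1
t13.Δ0 s3=1 s0=0 s1=1 clk=1 s2=1
t13.Δ1 s3=1 s0=0 s1=1 clk=0 s2=1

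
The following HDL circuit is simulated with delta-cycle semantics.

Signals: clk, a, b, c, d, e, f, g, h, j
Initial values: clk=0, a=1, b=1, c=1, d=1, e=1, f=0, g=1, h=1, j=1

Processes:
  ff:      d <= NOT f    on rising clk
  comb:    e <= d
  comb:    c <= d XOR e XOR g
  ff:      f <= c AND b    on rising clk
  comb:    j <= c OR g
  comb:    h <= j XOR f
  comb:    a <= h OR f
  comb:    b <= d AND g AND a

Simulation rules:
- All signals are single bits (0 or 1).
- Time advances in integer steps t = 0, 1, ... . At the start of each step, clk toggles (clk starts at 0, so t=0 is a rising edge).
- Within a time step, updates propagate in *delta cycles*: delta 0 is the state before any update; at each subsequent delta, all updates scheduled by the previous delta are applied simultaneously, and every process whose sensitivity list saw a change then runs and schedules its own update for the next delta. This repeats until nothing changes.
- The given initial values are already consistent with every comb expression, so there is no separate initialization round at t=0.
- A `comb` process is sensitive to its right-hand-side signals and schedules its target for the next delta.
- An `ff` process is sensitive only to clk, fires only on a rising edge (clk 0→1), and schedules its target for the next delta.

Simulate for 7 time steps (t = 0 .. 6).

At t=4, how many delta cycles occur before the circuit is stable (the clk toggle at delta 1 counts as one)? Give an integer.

[bits: clk,b,c,d,h,f,j,a,g,e]
t=0: Δ0=0111101111 Δ1=1111101111 Δ2=1111111111 Δ3=1111011111 | 3Δ
t=1: Δ0=1111011111 Δ1=0111011111 | 1Δ
t=2: Δ0=0111011111 Δ1=1111011111 Δ2=1110011111 Δ3=1000011110 Δ4=1010011110 | 4Δ
t=3: Δ0=1010011110 Δ1=0010011110 | 1Δ
t=4: Δ0=0010011110 Δ1=1010011110 Δ2=1010001110 Δ3=1010101010 Δ4=1010101110 | 4Δ
t=5: Δ0=1010101110 Δ1=0010101110 | 1Δ
t=6: Δ0=0010101110 Δ1=1010101110 Δ2=1011101110 Δ3=1101101111 Δ4=1111101111 | 4Δ

4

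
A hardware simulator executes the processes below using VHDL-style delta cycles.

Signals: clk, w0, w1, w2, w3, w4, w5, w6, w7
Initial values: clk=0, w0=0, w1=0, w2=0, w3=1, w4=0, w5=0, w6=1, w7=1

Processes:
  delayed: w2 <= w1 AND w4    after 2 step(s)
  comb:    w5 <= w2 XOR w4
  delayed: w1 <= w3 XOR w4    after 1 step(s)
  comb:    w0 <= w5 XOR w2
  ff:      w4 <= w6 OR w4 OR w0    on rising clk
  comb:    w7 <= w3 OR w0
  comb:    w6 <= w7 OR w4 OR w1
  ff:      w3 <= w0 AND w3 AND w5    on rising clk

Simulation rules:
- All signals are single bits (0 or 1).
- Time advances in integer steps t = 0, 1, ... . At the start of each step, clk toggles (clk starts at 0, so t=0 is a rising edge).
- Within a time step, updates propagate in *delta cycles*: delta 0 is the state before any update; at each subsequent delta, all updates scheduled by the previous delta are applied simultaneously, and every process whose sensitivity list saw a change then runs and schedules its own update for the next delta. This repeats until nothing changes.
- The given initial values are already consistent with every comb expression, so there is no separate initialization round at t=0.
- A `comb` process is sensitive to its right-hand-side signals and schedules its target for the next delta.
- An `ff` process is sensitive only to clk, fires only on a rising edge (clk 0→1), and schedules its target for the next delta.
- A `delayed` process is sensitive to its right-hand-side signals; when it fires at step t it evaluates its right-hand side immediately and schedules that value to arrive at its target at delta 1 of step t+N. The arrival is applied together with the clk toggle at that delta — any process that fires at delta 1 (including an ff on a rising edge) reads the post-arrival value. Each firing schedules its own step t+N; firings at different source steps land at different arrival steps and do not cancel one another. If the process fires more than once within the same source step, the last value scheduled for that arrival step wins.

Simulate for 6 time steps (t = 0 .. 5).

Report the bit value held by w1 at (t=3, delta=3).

t=0 Δ0: w6=1 clk=0 w1=0 w7=1 w4=0 w2=0 w0=0 w3=1 w5=0
  Δ1: clk:0→1
  Δ2: w4:0→1, w3:1→0
  Δ3: w7:1→0, w5:0→1
  Δ4: w0:0→1
  Δ5: w7:0→1
  (5Δ to stable)
t=1 Δ0: w6=1 clk=1 w1=0 w7=1 w4=1 w2=0 w0=1 w3=0 w5=1
  Δ1: clk:1→0, w1:0→1
  (1Δ to stable)
t=2 Δ0: w6=1 clk=0 w1=1 w7=1 w4=1 w2=0 w0=1 w3=0 w5=1
  Δ1: clk:0→1
  (1Δ to stable)
t=3 Δ0: w6=1 clk=1 w1=1 w7=1 w4=1 w2=0 w0=1 w3=0 w5=1
  Δ1: clk:1→0, w2:0→1
  Δ2: w0:1→0, w5:1→0
  Δ3: w7:1→0, w0:0→1
  Δ4: w7:0→1
  (4Δ to stable)
t=4 Δ0: w6=1 clk=0 w1=1 w7=1 w4=1 w2=1 w0=1 w3=0 w5=0
  Δ1: clk:0→1
  (1Δ to stable)
t=5 Δ0: w6=1 clk=1 w1=1 w7=1 w4=1 w2=1 w0=1 w3=0 w5=0
  Δ1: clk:1→0
  (1Δ to stable)

1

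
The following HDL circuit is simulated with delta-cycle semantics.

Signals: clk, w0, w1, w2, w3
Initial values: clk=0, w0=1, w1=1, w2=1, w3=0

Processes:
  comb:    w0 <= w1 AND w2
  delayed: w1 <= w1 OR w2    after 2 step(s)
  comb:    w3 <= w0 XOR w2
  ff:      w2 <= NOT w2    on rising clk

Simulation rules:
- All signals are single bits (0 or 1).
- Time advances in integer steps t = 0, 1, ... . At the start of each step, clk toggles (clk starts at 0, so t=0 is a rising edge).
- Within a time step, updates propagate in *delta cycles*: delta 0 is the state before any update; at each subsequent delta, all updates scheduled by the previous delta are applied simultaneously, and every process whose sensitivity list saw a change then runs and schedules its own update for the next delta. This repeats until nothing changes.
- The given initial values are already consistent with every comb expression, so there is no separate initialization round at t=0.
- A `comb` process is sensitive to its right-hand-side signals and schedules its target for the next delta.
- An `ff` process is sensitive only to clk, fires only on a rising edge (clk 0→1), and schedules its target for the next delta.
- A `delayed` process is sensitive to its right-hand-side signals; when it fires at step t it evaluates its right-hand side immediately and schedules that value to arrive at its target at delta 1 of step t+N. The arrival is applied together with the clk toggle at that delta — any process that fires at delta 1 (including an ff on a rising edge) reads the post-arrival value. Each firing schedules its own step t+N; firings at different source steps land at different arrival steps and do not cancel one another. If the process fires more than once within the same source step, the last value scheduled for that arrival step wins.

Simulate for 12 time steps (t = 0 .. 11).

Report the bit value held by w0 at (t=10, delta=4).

[bits: w2,w0,w1,clk,w3]
t=0: Δ0=11100 Δ1=11110 Δ2=01110 Δ3=00111 Δ4=00110 | 4Δ
t=1: Δ0=00110 Δ1=00100 | 1Δ
t=2: Δ0=00100 Δ1=00110 Δ2=10110 Δ3=11111 Δ4=11110 | 4Δ
t=3: Δ0=11110 Δ1=11100 | 1Δ
t=4: Δ0=11100 Δ1=11110 Δ2=01110 Δ3=00111 Δ4=00110 | 4Δ
t=5: Δ0=00110 Δ1=00100 | 1Δ
t=6: Δ0=00100 Δ1=00110 Δ2=10110 Δ3=11111 Δ4=11110 | 4Δ
t=7: Δ0=11110 Δ1=11100 | 1Δ
t=8: Δ0=11100 Δ1=11110 Δ2=01110 Δ3=00111 Δ4=00110 | 4Δ
t=9: Δ0=00110 Δ1=00100 | 1Δ
t=10: Δ0=00100 Δ1=00110 Δ2=10110 Δ3=11111 Δ4=11110 | 4Δ
t=11: Δ0=11110 Δ1=11100 | 1Δ

1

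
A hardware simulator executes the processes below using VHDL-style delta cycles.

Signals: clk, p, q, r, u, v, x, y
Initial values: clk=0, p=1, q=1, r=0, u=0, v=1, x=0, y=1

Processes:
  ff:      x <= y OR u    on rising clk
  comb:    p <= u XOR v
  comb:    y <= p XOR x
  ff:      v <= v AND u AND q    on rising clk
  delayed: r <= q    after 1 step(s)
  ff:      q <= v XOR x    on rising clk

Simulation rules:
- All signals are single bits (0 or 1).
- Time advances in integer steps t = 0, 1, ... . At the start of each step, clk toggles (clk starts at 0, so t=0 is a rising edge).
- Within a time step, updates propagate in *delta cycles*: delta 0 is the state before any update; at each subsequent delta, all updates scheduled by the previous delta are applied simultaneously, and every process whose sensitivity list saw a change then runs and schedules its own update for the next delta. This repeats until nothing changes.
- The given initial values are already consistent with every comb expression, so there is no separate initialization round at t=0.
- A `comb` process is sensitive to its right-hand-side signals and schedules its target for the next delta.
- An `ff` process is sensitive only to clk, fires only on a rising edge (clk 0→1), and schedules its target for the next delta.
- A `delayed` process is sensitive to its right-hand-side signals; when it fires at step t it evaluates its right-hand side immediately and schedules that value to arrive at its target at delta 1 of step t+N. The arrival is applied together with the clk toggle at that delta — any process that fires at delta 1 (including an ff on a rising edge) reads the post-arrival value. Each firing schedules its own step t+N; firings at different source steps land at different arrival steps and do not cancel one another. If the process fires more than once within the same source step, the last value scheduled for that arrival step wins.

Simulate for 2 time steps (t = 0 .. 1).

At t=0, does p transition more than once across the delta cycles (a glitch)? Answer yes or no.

t=0 Δ0: x=0 u=0 q=1 r=0 v=1 y=1 p=1 clk=0
  Δ1: clk:0→1
  Δ2: x:0→1, v:1→0
  Δ3: y:1→0, p:1→0
  Δ4: y:0→1
  (4Δ to stable)
t=1 Δ0: x=1 u=0 q=1 r=0 v=0 y=1 p=0 clk=1
  Δ1: clk:1→0
  (1Δ to stable)

no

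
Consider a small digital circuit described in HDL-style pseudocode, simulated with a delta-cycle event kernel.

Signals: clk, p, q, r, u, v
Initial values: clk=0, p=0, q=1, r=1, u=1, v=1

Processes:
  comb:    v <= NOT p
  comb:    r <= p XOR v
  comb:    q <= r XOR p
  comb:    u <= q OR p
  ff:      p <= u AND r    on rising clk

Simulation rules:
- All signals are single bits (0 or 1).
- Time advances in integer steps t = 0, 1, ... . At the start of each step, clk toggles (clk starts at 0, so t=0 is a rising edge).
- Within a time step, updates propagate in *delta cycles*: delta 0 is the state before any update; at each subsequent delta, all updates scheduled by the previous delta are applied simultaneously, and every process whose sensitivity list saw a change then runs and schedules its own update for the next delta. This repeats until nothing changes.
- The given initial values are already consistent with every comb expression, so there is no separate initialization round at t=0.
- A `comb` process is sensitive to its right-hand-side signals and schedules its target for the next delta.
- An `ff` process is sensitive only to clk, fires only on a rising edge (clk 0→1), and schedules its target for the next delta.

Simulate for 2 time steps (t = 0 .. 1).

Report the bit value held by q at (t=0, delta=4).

t=0 Δ0: u=1 v=1 clk=0 p=0 q=1 r=1
  Δ1: clk:0→1
  Δ2: p:0→1
  Δ3: v:1→0, q:1→0, r:1→0
  Δ4: q:0→1, r:0→1
  Δ5: q:1→0
  (5Δ to stable)
t=1 Δ0: u=1 v=0 clk=1 p=1 q=0 r=1
  Δ1: clk:1→0
  (1Δ to stable)

1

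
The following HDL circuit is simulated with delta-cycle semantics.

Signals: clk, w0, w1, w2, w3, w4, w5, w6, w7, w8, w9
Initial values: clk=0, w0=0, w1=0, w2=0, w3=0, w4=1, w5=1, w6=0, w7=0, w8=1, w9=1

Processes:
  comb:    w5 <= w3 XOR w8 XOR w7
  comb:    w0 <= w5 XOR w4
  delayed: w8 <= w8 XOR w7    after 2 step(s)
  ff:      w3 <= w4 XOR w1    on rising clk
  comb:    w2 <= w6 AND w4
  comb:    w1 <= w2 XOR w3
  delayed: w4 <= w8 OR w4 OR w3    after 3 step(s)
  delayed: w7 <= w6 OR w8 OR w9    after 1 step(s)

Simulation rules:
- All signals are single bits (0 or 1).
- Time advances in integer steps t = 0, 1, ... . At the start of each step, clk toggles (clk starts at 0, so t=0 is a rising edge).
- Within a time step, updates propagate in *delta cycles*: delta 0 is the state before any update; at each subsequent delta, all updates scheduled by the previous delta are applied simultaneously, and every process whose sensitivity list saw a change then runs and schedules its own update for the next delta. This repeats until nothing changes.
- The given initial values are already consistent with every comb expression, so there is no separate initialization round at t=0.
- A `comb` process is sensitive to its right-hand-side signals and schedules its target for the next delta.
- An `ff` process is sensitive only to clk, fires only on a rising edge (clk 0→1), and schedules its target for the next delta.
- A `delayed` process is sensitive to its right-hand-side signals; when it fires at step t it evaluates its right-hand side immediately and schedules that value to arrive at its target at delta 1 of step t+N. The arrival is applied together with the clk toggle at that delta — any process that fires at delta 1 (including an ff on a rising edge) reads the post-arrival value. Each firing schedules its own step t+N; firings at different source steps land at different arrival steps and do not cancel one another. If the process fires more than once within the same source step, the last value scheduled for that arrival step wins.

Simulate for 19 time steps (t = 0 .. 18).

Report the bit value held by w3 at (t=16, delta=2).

t=0 Δ0: clk=0 w3=0 w0=0 w5=1 w1=0 w6=0 w4=1 w9=1 w2=0 w7=0 w8=1
  Δ1: clk:0→1
  Δ2: w3:0→1
  Δ3: w5:1→0, w1:0→1
  Δ4: w0:0→1
  (4Δ to stable)
t=1 Δ0: clk=1 w3=1 w0=1 w5=0 w1=1 w6=0 w4=1 w9=1 w2=0 w7=0 w8=1
  Δ1: clk:1→0
  (1Δ to stable)
t=2 Δ0: clk=0 w3=1 w0=1 w5=0 w1=1 w6=0 w4=1 w9=1 w2=0 w7=0 w8=1
  Δ1: clk:0→1
  Δ2: w3:1→0
  Δ3: w5:0→1, w1:1→0
  Δ4: w0:1→0
  (4Δ to stable)
t=3 Δ0: clk=1 w3=0 w0=0 w5=1 w1=0 w6=0 w4=1 w9=1 w2=0 w7=0 w8=1
  Δ1: clk:1→0
  (1Δ to stable)
t=4 Δ0: clk=0 w3=0 w0=0 w5=1 w1=0 w6=0 w4=1 w9=1 w2=0 w7=0 w8=1
  Δ1: clk:0→1
  Δ2: w3:0→1
  Δ3: w5:1→0, w1:0→1
  Δ4: w0:0→1
  (4Δ to stable)
t=5 Δ0: clk=1 w3=1 w0=1 w5=0 w1=1 w6=0 w4=1 w9=1 w2=0 w7=0 w8=1
  Δ1: clk:1→0
  (1Δ to stable)
t=6 Δ0: clk=0 w3=1 w0=1 w5=0 w1=1 w6=0 w4=1 w9=1 w2=0 w7=0 w8=1
  Δ1: clk:0→1
  Δ2: w3:1→0
  Δ3: w5:0→1, w1:1→0
  Δ4: w0:1→0
  (4Δ to stable)
t=7 Δ0: clk=1 w3=0 w0=0 w5=1 w1=0 w6=0 w4=1 w9=1 w2=0 w7=0 w8=1
  Δ1: clk:1→0
  (1Δ to stable)
t=8 Δ0: clk=0 w3=0 w0=0 w5=1 w1=0 w6=0 w4=1 w9=1 w2=0 w7=0 w8=1
  Δ1: clk:0→1
  Δ2: w3:0→1
  Δ3: w5:1→0, w1:0→1
  Δ4: w0:0→1
  (4Δ to stable)
t=9 Δ0: clk=1 w3=1 w0=1 w5=0 w1=1 w6=0 w4=1 w9=1 w2=0 w7=0 w8=1
  Δ1: clk:1→0
  (1Δ to stable)
t=10 Δ0: clk=0 w3=1 w0=1 w5=0 w1=1 w6=0 w4=1 w9=1 w2=0 w7=0 w8=1
  Δ1: clk:0→1
  Δ2: w3:1→0
  Δ3: w5:0→1, w1:1→0
  Δ4: w0:1→0
  (4Δ to stable)
t=11 Δ0: clk=1 w3=0 w0=0 w5=1 w1=0 w6=0 w4=1 w9=1 w2=0 w7=0 w8=1
  Δ1: clk:1→0
  (1Δ to stable)
t=12 Δ0: clk=0 w3=0 w0=0 w5=1 w1=0 w6=0 w4=1 w9=1 w2=0 w7=0 w8=1
  Δ1: clk:0→1
  Δ2: w3:0→1
  Δ3: w5:1→0, w1:0→1
  Δ4: w0:0→1
  (4Δ to stable)
t=13 Δ0: clk=1 w3=1 w0=1 w5=0 w1=1 w6=0 w4=1 w9=1 w2=0 w7=0 w8=1
  Δ1: clk:1→0
  (1Δ to stable)
t=14 Δ0: clk=0 w3=1 w0=1 w5=0 w1=1 w6=0 w4=1 w9=1 w2=0 w7=0 w8=1
  Δ1: clk:0→1
  Δ2: w3:1→0
  Δ3: w5:0→1, w1:1→0
  Δ4: w0:1→0
  (4Δ to stable)
t=15 Δ0: clk=1 w3=0 w0=0 w5=1 w1=0 w6=0 w4=1 w9=1 w2=0 w7=0 w8=1
  Δ1: clk:1→0
  (1Δ to stable)
t=16 Δ0: clk=0 w3=0 w0=0 w5=1 w1=0 w6=0 w4=1 w9=1 w2=0 w7=0 w8=1
  Δ1: clk:0→1
  Δ2: w3:0→1
  Δ3: w5:1→0, w1:0→1
  Δ4: w0:0→1
  (4Δ to stable)
t=17 Δ0: clk=1 w3=1 w0=1 w5=0 w1=1 w6=0 w4=1 w9=1 w2=0 w7=0 w8=1
  Δ1: clk:1→0
  (1Δ to stable)
t=18 Δ0: clk=0 w3=1 w0=1 w5=0 w1=1 w6=0 w4=1 w9=1 w2=0 w7=0 w8=1
  Δ1: clk:0→1
  Δ2: w3:1→0
  Δ3: w5:0→1, w1:1→0
  Δ4: w0:1→0
  (4Δ to stable)

1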